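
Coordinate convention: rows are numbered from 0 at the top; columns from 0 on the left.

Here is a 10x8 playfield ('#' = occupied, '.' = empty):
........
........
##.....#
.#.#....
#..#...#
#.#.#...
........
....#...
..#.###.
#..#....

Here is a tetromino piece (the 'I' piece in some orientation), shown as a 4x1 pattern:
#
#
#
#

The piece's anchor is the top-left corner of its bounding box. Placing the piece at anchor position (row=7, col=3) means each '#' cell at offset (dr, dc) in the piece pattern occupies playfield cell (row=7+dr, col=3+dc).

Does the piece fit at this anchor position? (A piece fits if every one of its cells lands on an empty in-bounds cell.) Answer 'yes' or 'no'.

Answer: no

Derivation:
Check each piece cell at anchor (7, 3):
  offset (0,0) -> (7,3): empty -> OK
  offset (1,0) -> (8,3): empty -> OK
  offset (2,0) -> (9,3): occupied ('#') -> FAIL
  offset (3,0) -> (10,3): out of bounds -> FAIL
All cells valid: no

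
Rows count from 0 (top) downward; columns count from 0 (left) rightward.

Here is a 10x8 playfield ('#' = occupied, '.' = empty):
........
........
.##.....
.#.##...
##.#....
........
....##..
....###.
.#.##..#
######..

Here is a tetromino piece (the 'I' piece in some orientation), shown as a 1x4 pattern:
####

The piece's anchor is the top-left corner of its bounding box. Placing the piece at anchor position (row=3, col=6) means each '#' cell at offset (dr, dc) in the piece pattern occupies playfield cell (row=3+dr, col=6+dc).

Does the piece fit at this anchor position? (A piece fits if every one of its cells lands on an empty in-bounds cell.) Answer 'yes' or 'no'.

Answer: no

Derivation:
Check each piece cell at anchor (3, 6):
  offset (0,0) -> (3,6): empty -> OK
  offset (0,1) -> (3,7): empty -> OK
  offset (0,2) -> (3,8): out of bounds -> FAIL
  offset (0,3) -> (3,9): out of bounds -> FAIL
All cells valid: no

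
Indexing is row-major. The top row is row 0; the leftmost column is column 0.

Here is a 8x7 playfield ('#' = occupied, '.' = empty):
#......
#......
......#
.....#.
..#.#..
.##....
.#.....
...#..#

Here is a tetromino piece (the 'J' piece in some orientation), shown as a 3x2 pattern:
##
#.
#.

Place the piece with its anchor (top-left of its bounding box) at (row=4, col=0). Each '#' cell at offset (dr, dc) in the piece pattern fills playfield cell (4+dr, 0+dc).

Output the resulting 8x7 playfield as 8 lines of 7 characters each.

Fill (4+0,0+0) = (4,0)
Fill (4+0,0+1) = (4,1)
Fill (4+1,0+0) = (5,0)
Fill (4+2,0+0) = (6,0)

Answer: #......
#......
......#
.....#.
###.#..
###....
##.....
...#..#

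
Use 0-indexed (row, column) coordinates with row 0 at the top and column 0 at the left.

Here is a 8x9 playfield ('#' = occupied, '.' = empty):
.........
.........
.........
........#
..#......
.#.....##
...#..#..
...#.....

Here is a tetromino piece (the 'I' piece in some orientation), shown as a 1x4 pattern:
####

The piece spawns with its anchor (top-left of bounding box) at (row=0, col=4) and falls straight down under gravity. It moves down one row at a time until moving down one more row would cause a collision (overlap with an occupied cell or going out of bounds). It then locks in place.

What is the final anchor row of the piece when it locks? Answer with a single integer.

Answer: 4

Derivation:
Spawn at (row=0, col=4). Try each row:
  row 0: fits
  row 1: fits
  row 2: fits
  row 3: fits
  row 4: fits
  row 5: blocked -> lock at row 4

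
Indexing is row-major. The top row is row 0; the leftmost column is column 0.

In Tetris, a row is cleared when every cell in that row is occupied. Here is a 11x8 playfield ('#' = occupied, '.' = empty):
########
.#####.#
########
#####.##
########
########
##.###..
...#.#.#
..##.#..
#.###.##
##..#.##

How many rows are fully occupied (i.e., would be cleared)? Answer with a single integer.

Answer: 4

Derivation:
Check each row:
  row 0: 0 empty cells -> FULL (clear)
  row 1: 2 empty cells -> not full
  row 2: 0 empty cells -> FULL (clear)
  row 3: 1 empty cell -> not full
  row 4: 0 empty cells -> FULL (clear)
  row 5: 0 empty cells -> FULL (clear)
  row 6: 3 empty cells -> not full
  row 7: 5 empty cells -> not full
  row 8: 5 empty cells -> not full
  row 9: 2 empty cells -> not full
  row 10: 3 empty cells -> not full
Total rows cleared: 4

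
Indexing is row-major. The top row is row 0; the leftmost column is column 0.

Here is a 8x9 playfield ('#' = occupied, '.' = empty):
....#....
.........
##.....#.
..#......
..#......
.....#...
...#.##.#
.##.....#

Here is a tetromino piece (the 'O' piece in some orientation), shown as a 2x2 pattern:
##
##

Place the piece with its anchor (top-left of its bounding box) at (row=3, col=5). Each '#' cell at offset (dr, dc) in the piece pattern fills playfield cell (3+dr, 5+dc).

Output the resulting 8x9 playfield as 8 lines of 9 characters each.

Answer: ....#....
.........
##.....#.
..#..##..
..#..##..
.....#...
...#.##.#
.##.....#

Derivation:
Fill (3+0,5+0) = (3,5)
Fill (3+0,5+1) = (3,6)
Fill (3+1,5+0) = (4,5)
Fill (3+1,5+1) = (4,6)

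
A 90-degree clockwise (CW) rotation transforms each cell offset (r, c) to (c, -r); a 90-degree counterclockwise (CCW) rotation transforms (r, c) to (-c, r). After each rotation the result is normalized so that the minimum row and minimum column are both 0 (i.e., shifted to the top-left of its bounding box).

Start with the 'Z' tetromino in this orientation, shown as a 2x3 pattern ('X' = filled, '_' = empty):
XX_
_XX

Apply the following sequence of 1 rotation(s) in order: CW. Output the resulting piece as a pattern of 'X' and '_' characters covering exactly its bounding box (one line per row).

Start:
XX_
_XX
After rotation 1 (CW):
_X
XX
X_

Answer: _X
XX
X_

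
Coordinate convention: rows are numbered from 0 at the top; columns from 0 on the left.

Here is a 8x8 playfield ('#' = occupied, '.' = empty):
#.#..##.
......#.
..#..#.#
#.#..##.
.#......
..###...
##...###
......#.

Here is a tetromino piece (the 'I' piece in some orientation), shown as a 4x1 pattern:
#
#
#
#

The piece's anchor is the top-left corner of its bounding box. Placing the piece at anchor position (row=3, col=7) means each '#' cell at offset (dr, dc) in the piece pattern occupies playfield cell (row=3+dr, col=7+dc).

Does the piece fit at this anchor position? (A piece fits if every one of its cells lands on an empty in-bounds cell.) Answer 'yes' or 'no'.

Check each piece cell at anchor (3, 7):
  offset (0,0) -> (3,7): empty -> OK
  offset (1,0) -> (4,7): empty -> OK
  offset (2,0) -> (5,7): empty -> OK
  offset (3,0) -> (6,7): occupied ('#') -> FAIL
All cells valid: no

Answer: no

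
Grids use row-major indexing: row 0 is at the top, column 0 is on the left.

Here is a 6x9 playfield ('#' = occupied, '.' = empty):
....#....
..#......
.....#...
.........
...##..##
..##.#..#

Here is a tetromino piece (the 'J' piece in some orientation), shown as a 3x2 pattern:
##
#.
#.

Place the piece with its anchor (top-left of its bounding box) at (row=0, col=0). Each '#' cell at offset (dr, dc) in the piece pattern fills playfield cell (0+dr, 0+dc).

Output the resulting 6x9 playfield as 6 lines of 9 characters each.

Fill (0+0,0+0) = (0,0)
Fill (0+0,0+1) = (0,1)
Fill (0+1,0+0) = (1,0)
Fill (0+2,0+0) = (2,0)

Answer: ##..#....
#.#......
#....#...
.........
...##..##
..##.#..#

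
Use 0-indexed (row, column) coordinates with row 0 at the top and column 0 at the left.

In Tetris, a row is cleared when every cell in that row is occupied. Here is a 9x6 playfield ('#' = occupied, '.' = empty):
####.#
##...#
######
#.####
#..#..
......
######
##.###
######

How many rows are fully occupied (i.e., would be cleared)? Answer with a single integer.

Answer: 3

Derivation:
Check each row:
  row 0: 1 empty cell -> not full
  row 1: 3 empty cells -> not full
  row 2: 0 empty cells -> FULL (clear)
  row 3: 1 empty cell -> not full
  row 4: 4 empty cells -> not full
  row 5: 6 empty cells -> not full
  row 6: 0 empty cells -> FULL (clear)
  row 7: 1 empty cell -> not full
  row 8: 0 empty cells -> FULL (clear)
Total rows cleared: 3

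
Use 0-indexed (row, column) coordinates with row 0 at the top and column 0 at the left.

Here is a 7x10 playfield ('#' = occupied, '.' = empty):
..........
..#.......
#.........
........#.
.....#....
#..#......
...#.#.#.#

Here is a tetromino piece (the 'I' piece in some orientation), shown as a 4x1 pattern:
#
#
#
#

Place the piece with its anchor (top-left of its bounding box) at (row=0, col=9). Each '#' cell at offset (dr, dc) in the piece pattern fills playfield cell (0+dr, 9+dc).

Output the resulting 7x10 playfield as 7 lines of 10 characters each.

Fill (0+0,9+0) = (0,9)
Fill (0+1,9+0) = (1,9)
Fill (0+2,9+0) = (2,9)
Fill (0+3,9+0) = (3,9)

Answer: .........#
..#......#
#........#
........##
.....#....
#..#......
...#.#.#.#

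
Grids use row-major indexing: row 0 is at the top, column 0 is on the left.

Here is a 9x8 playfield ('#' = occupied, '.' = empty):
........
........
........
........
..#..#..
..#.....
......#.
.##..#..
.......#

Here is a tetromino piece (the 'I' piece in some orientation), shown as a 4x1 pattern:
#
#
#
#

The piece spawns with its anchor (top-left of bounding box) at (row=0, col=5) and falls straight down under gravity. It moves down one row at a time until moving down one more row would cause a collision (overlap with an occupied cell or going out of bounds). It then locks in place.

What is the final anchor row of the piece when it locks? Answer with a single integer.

Answer: 0

Derivation:
Spawn at (row=0, col=5). Try each row:
  row 0: fits
  row 1: blocked -> lock at row 0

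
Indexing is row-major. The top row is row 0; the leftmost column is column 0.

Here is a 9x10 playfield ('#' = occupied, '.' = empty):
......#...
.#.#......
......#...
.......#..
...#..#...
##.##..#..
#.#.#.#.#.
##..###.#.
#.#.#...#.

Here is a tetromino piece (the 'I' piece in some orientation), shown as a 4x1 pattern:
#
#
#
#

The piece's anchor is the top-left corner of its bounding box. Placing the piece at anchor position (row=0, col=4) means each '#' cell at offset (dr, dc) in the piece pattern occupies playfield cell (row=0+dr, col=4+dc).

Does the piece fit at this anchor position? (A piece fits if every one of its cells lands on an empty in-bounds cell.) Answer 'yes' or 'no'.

Check each piece cell at anchor (0, 4):
  offset (0,0) -> (0,4): empty -> OK
  offset (1,0) -> (1,4): empty -> OK
  offset (2,0) -> (2,4): empty -> OK
  offset (3,0) -> (3,4): empty -> OK
All cells valid: yes

Answer: yes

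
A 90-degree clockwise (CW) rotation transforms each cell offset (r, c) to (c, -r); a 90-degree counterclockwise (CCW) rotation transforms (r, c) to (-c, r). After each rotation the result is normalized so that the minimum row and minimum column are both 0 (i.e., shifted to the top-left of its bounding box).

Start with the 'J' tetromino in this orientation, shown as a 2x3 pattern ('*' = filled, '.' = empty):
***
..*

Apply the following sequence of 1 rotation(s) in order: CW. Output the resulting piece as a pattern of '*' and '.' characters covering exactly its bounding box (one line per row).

Answer: .*
.*
**

Derivation:
Start:
***
..*
After rotation 1 (CW):
.*
.*
**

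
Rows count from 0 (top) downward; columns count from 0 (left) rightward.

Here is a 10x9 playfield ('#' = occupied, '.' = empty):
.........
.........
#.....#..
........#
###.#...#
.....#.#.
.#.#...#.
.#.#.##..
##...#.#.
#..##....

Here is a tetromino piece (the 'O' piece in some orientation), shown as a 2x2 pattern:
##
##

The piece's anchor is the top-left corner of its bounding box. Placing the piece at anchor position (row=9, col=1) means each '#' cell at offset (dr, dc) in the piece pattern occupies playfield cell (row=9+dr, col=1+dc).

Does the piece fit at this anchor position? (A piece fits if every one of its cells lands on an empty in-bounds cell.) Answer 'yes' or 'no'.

Check each piece cell at anchor (9, 1):
  offset (0,0) -> (9,1): empty -> OK
  offset (0,1) -> (9,2): empty -> OK
  offset (1,0) -> (10,1): out of bounds -> FAIL
  offset (1,1) -> (10,2): out of bounds -> FAIL
All cells valid: no

Answer: no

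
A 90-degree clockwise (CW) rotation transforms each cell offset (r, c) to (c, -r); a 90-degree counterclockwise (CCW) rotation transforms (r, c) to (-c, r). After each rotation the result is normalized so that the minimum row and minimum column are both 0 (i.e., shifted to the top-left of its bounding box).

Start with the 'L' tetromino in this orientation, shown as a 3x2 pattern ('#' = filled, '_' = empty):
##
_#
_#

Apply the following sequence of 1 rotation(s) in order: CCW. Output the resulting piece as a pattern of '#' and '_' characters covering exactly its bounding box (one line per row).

Start:
##
_#
_#
After rotation 1 (CCW):
###
#__

Answer: ###
#__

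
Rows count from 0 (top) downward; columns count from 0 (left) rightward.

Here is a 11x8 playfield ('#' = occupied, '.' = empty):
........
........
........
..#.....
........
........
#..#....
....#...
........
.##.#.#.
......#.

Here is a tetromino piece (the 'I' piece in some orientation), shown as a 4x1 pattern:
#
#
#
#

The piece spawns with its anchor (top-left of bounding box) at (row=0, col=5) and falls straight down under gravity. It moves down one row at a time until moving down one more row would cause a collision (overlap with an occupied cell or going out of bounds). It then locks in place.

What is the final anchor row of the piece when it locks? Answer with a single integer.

Spawn at (row=0, col=5). Try each row:
  row 0: fits
  row 1: fits
  row 2: fits
  row 3: fits
  row 4: fits
  row 5: fits
  row 6: fits
  row 7: fits
  row 8: blocked -> lock at row 7

Answer: 7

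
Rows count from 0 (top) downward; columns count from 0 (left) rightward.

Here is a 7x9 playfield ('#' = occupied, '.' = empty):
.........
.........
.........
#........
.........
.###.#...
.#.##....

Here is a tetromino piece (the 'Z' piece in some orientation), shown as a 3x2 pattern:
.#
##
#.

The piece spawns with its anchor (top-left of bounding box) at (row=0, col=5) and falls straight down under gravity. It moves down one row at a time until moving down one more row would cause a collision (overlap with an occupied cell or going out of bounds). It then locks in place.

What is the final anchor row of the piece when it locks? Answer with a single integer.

Answer: 2

Derivation:
Spawn at (row=0, col=5). Try each row:
  row 0: fits
  row 1: fits
  row 2: fits
  row 3: blocked -> lock at row 2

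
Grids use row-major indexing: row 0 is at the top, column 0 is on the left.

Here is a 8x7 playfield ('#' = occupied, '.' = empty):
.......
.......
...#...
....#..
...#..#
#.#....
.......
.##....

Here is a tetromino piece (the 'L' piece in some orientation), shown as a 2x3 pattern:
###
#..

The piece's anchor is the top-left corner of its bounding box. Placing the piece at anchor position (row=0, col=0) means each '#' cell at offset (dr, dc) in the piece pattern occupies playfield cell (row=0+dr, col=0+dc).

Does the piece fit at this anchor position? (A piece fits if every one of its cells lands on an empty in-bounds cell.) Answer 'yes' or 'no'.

Answer: yes

Derivation:
Check each piece cell at anchor (0, 0):
  offset (0,0) -> (0,0): empty -> OK
  offset (0,1) -> (0,1): empty -> OK
  offset (0,2) -> (0,2): empty -> OK
  offset (1,0) -> (1,0): empty -> OK
All cells valid: yes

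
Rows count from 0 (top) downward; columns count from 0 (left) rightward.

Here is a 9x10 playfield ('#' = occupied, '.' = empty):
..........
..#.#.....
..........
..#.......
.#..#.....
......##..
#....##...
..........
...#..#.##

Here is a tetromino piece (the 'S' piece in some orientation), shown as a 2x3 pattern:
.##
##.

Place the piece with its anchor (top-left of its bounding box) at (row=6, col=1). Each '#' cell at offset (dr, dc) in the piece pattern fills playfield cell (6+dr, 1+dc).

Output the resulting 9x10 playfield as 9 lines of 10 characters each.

Answer: ..........
..#.#.....
..........
..#.......
.#..#.....
......##..
#.##.##...
.##.......
...#..#.##

Derivation:
Fill (6+0,1+1) = (6,2)
Fill (6+0,1+2) = (6,3)
Fill (6+1,1+0) = (7,1)
Fill (6+1,1+1) = (7,2)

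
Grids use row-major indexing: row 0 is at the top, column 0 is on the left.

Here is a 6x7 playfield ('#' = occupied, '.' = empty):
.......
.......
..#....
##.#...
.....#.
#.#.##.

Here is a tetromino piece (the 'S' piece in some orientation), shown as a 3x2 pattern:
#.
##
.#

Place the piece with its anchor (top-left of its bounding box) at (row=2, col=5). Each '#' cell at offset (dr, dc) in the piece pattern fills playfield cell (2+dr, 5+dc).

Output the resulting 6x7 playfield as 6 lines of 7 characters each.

Answer: .......
.......
..#..#.
##.#.##
.....##
#.#.##.

Derivation:
Fill (2+0,5+0) = (2,5)
Fill (2+1,5+0) = (3,5)
Fill (2+1,5+1) = (3,6)
Fill (2+2,5+1) = (4,6)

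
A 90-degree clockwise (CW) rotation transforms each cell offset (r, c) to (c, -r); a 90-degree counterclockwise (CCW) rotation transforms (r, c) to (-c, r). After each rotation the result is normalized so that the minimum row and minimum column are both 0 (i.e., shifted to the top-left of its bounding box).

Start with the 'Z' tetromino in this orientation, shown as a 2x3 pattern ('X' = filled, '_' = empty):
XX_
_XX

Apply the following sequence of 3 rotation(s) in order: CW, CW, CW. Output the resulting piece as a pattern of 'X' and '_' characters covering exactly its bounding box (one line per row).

Start:
XX_
_XX
After rotation 1 (CW):
_X
XX
X_
After rotation 2 (CW):
XX_
_XX
After rotation 3 (CW):
_X
XX
X_

Answer: _X
XX
X_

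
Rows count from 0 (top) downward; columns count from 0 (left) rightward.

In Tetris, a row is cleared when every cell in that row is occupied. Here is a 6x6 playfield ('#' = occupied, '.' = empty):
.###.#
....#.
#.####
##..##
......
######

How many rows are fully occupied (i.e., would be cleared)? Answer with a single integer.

Check each row:
  row 0: 2 empty cells -> not full
  row 1: 5 empty cells -> not full
  row 2: 1 empty cell -> not full
  row 3: 2 empty cells -> not full
  row 4: 6 empty cells -> not full
  row 5: 0 empty cells -> FULL (clear)
Total rows cleared: 1

Answer: 1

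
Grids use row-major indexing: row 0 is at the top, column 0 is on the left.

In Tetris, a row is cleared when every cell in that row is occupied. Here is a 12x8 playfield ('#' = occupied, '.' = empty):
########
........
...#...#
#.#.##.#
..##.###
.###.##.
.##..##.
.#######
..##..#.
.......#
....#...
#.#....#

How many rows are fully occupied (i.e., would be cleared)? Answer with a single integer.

Answer: 1

Derivation:
Check each row:
  row 0: 0 empty cells -> FULL (clear)
  row 1: 8 empty cells -> not full
  row 2: 6 empty cells -> not full
  row 3: 3 empty cells -> not full
  row 4: 3 empty cells -> not full
  row 5: 3 empty cells -> not full
  row 6: 4 empty cells -> not full
  row 7: 1 empty cell -> not full
  row 8: 5 empty cells -> not full
  row 9: 7 empty cells -> not full
  row 10: 7 empty cells -> not full
  row 11: 5 empty cells -> not full
Total rows cleared: 1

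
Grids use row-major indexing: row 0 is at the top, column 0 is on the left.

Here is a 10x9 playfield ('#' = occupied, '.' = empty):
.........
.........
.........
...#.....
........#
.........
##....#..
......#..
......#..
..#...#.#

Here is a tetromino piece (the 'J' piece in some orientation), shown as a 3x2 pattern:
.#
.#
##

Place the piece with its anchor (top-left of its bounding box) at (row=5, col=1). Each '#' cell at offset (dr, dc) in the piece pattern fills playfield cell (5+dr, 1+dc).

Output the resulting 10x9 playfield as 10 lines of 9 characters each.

Answer: .........
.........
.........
...#.....
........#
..#......
###...#..
.##...#..
......#..
..#...#.#

Derivation:
Fill (5+0,1+1) = (5,2)
Fill (5+1,1+1) = (6,2)
Fill (5+2,1+0) = (7,1)
Fill (5+2,1+1) = (7,2)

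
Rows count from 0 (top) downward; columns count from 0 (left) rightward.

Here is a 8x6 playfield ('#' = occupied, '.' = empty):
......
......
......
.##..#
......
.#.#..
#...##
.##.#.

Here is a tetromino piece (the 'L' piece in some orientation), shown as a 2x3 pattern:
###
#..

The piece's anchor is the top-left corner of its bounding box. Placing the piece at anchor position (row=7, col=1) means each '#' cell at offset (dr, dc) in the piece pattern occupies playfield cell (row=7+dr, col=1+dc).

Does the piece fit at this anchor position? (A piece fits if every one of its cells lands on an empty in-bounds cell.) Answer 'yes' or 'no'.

Check each piece cell at anchor (7, 1):
  offset (0,0) -> (7,1): occupied ('#') -> FAIL
  offset (0,1) -> (7,2): occupied ('#') -> FAIL
  offset (0,2) -> (7,3): empty -> OK
  offset (1,0) -> (8,1): out of bounds -> FAIL
All cells valid: no

Answer: no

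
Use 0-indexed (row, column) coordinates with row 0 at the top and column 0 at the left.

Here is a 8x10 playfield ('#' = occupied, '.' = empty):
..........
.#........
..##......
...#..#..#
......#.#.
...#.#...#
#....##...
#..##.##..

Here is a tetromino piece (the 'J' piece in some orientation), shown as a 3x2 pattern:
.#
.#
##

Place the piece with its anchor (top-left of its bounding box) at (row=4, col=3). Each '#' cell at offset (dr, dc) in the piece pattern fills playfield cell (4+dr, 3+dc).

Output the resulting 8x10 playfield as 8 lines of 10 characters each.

Fill (4+0,3+1) = (4,4)
Fill (4+1,3+1) = (5,4)
Fill (4+2,3+0) = (6,3)
Fill (4+2,3+1) = (6,4)

Answer: ..........
.#........
..##......
...#..#..#
....#.#.#.
...###...#
#..####...
#..##.##..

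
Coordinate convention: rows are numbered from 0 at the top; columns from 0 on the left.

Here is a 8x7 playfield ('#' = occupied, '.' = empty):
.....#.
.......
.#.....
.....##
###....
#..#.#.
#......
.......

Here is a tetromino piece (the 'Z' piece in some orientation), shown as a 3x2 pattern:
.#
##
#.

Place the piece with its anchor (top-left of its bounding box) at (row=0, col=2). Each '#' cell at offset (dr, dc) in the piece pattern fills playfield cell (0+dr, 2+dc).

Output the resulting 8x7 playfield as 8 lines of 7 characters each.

Answer: ...#.#.
..##...
.##....
.....##
###....
#..#.#.
#......
.......

Derivation:
Fill (0+0,2+1) = (0,3)
Fill (0+1,2+0) = (1,2)
Fill (0+1,2+1) = (1,3)
Fill (0+2,2+0) = (2,2)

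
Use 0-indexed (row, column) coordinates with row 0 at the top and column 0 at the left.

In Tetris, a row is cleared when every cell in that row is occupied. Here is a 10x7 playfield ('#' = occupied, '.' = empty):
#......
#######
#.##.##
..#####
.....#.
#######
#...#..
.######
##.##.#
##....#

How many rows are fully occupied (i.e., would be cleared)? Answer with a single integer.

Answer: 2

Derivation:
Check each row:
  row 0: 6 empty cells -> not full
  row 1: 0 empty cells -> FULL (clear)
  row 2: 2 empty cells -> not full
  row 3: 2 empty cells -> not full
  row 4: 6 empty cells -> not full
  row 5: 0 empty cells -> FULL (clear)
  row 6: 5 empty cells -> not full
  row 7: 1 empty cell -> not full
  row 8: 2 empty cells -> not full
  row 9: 4 empty cells -> not full
Total rows cleared: 2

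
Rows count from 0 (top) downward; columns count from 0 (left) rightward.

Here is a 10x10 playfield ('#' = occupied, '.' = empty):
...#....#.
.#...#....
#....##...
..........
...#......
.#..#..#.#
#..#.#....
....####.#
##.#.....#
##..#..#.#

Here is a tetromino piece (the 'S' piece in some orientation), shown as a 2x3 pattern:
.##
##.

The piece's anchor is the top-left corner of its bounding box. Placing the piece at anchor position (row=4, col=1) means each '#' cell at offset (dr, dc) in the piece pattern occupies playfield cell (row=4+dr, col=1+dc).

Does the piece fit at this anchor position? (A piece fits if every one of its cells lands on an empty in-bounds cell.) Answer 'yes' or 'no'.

Check each piece cell at anchor (4, 1):
  offset (0,1) -> (4,2): empty -> OK
  offset (0,2) -> (4,3): occupied ('#') -> FAIL
  offset (1,0) -> (5,1): occupied ('#') -> FAIL
  offset (1,1) -> (5,2): empty -> OK
All cells valid: no

Answer: no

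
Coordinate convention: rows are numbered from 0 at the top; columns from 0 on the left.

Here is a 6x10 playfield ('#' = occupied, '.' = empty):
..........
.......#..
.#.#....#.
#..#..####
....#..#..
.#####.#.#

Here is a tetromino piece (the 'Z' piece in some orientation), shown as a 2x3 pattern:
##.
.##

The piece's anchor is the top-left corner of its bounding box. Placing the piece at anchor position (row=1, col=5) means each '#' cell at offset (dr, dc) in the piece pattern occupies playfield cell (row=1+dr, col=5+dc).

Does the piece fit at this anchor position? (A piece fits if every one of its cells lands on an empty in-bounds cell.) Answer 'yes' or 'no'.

Check each piece cell at anchor (1, 5):
  offset (0,0) -> (1,5): empty -> OK
  offset (0,1) -> (1,6): empty -> OK
  offset (1,1) -> (2,6): empty -> OK
  offset (1,2) -> (2,7): empty -> OK
All cells valid: yes

Answer: yes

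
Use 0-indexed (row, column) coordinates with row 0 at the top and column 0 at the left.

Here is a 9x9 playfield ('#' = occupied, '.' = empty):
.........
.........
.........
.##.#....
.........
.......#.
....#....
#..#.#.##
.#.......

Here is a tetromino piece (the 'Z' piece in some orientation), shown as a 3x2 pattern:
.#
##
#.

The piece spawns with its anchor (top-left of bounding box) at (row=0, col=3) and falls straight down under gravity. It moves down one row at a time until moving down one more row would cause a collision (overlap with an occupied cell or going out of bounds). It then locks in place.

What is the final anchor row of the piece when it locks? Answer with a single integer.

Spawn at (row=0, col=3). Try each row:
  row 0: fits
  row 1: fits
  row 2: blocked -> lock at row 1

Answer: 1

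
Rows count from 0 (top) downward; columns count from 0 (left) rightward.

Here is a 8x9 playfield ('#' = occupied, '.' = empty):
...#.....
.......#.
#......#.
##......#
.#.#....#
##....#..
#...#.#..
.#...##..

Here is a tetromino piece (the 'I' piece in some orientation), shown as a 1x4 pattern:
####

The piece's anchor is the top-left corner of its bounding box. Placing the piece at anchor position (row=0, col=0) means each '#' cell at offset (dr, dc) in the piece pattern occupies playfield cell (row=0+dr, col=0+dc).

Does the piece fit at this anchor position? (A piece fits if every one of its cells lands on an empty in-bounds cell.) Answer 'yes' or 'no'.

Answer: no

Derivation:
Check each piece cell at anchor (0, 0):
  offset (0,0) -> (0,0): empty -> OK
  offset (0,1) -> (0,1): empty -> OK
  offset (0,2) -> (0,2): empty -> OK
  offset (0,3) -> (0,3): occupied ('#') -> FAIL
All cells valid: no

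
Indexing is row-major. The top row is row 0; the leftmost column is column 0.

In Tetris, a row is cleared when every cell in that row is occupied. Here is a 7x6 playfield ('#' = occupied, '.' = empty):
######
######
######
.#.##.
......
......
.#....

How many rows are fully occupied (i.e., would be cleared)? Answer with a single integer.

Answer: 3

Derivation:
Check each row:
  row 0: 0 empty cells -> FULL (clear)
  row 1: 0 empty cells -> FULL (clear)
  row 2: 0 empty cells -> FULL (clear)
  row 3: 3 empty cells -> not full
  row 4: 6 empty cells -> not full
  row 5: 6 empty cells -> not full
  row 6: 5 empty cells -> not full
Total rows cleared: 3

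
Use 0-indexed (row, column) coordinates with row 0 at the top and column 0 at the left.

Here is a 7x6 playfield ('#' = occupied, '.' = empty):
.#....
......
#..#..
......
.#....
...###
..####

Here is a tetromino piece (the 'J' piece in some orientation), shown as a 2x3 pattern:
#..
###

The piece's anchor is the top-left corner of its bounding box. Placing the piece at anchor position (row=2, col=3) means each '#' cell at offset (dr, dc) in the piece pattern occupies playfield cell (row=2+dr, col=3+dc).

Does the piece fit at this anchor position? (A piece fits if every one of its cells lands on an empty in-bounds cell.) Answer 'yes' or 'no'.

Answer: no

Derivation:
Check each piece cell at anchor (2, 3):
  offset (0,0) -> (2,3): occupied ('#') -> FAIL
  offset (1,0) -> (3,3): empty -> OK
  offset (1,1) -> (3,4): empty -> OK
  offset (1,2) -> (3,5): empty -> OK
All cells valid: no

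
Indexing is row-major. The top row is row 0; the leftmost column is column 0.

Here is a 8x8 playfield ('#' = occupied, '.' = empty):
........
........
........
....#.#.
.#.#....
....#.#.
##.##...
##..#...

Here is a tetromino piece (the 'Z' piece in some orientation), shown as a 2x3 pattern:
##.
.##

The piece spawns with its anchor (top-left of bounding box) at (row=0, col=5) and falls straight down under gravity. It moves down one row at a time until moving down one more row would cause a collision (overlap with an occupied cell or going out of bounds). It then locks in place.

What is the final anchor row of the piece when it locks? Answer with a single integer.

Spawn at (row=0, col=5). Try each row:
  row 0: fits
  row 1: fits
  row 2: blocked -> lock at row 1

Answer: 1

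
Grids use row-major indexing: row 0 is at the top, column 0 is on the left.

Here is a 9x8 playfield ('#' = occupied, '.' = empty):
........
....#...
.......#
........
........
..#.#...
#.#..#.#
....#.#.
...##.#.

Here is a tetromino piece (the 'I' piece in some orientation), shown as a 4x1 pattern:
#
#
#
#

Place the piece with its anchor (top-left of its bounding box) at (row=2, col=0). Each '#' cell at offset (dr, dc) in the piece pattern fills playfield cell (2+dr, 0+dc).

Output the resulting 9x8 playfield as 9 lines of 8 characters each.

Fill (2+0,0+0) = (2,0)
Fill (2+1,0+0) = (3,0)
Fill (2+2,0+0) = (4,0)
Fill (2+3,0+0) = (5,0)

Answer: ........
....#...
#......#
#.......
#.......
#.#.#...
#.#..#.#
....#.#.
...##.#.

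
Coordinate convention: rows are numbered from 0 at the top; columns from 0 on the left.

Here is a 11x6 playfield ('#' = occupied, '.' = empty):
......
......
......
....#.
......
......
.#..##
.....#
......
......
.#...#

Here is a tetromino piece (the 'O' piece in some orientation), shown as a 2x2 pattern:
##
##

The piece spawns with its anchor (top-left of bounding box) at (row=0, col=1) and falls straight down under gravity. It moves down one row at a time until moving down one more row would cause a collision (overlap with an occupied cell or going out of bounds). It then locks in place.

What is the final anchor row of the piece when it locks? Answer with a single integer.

Spawn at (row=0, col=1). Try each row:
  row 0: fits
  row 1: fits
  row 2: fits
  row 3: fits
  row 4: fits
  row 5: blocked -> lock at row 4

Answer: 4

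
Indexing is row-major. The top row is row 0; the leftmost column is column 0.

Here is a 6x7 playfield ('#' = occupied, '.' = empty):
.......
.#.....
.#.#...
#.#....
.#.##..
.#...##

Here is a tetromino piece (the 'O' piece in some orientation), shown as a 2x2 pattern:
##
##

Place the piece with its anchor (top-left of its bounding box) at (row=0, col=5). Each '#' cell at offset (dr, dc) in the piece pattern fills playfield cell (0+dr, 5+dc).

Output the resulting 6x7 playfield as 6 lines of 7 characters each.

Answer: .....##
.#...##
.#.#...
#.#....
.#.##..
.#...##

Derivation:
Fill (0+0,5+0) = (0,5)
Fill (0+0,5+1) = (0,6)
Fill (0+1,5+0) = (1,5)
Fill (0+1,5+1) = (1,6)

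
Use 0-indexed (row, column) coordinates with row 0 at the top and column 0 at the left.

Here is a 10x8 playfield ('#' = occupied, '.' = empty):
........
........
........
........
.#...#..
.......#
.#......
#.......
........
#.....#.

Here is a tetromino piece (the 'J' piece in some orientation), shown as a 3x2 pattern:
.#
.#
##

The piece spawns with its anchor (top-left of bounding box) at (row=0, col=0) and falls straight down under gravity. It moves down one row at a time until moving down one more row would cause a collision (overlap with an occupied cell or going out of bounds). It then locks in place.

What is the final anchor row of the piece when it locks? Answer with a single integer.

Answer: 1

Derivation:
Spawn at (row=0, col=0). Try each row:
  row 0: fits
  row 1: fits
  row 2: blocked -> lock at row 1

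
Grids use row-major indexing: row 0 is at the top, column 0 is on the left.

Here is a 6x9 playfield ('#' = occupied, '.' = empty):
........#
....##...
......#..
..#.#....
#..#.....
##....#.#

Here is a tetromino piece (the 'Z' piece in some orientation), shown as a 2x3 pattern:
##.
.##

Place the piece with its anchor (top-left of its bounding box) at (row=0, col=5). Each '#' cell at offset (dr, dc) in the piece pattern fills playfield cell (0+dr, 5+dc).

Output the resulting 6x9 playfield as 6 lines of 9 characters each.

Fill (0+0,5+0) = (0,5)
Fill (0+0,5+1) = (0,6)
Fill (0+1,5+1) = (1,6)
Fill (0+1,5+2) = (1,7)

Answer: .....##.#
....####.
......#..
..#.#....
#..#.....
##....#.#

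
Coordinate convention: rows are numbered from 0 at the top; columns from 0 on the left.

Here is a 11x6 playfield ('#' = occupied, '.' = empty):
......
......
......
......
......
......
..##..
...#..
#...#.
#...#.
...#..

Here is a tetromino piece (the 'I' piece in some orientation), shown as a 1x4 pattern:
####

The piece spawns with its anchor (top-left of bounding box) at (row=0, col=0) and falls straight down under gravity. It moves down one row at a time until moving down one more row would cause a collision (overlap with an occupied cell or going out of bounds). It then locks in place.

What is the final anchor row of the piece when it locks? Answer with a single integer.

Spawn at (row=0, col=0). Try each row:
  row 0: fits
  row 1: fits
  row 2: fits
  row 3: fits
  row 4: fits
  row 5: fits
  row 6: blocked -> lock at row 5

Answer: 5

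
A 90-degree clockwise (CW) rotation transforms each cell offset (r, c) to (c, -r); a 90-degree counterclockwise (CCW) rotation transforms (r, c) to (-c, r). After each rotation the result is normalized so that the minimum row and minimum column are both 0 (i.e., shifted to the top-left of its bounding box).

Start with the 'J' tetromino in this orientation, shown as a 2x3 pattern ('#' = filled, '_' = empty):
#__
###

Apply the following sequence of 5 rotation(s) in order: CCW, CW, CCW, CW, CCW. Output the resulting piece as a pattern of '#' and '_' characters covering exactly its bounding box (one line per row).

Start:
#__
###
After rotation 1 (CCW):
_#
_#
##
After rotation 2 (CW):
#__
###
After rotation 3 (CCW):
_#
_#
##
After rotation 4 (CW):
#__
###
After rotation 5 (CCW):
_#
_#
##

Answer: _#
_#
##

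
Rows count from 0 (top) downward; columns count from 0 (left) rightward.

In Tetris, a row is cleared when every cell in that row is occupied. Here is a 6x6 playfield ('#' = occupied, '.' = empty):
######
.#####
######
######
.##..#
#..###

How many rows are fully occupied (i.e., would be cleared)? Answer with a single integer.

Answer: 3

Derivation:
Check each row:
  row 0: 0 empty cells -> FULL (clear)
  row 1: 1 empty cell -> not full
  row 2: 0 empty cells -> FULL (clear)
  row 3: 0 empty cells -> FULL (clear)
  row 4: 3 empty cells -> not full
  row 5: 2 empty cells -> not full
Total rows cleared: 3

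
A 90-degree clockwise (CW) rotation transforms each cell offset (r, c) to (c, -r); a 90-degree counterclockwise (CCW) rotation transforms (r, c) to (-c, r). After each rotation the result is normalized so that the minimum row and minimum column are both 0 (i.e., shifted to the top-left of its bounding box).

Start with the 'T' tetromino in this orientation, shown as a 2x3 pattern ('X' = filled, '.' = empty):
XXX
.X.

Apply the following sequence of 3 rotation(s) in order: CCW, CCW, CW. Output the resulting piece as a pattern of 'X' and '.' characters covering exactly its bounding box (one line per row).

Start:
XXX
.X.
After rotation 1 (CCW):
X.
XX
X.
After rotation 2 (CCW):
.X.
XXX
After rotation 3 (CW):
X.
XX
X.

Answer: X.
XX
X.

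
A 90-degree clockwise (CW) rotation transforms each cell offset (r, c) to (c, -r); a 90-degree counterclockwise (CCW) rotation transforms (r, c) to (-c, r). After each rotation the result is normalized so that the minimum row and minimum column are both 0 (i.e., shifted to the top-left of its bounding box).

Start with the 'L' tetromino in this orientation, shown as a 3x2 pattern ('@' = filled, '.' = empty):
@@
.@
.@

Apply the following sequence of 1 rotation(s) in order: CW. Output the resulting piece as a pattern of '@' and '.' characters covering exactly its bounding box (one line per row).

Answer: ..@
@@@

Derivation:
Start:
@@
.@
.@
After rotation 1 (CW):
..@
@@@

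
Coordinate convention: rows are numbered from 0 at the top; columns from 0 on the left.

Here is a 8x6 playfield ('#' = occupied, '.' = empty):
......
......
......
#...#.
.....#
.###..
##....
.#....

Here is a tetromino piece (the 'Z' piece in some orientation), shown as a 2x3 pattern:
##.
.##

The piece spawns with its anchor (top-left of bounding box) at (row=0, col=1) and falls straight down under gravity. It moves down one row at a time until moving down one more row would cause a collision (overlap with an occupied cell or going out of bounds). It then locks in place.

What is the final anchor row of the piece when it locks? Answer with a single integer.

Spawn at (row=0, col=1). Try each row:
  row 0: fits
  row 1: fits
  row 2: fits
  row 3: fits
  row 4: blocked -> lock at row 3

Answer: 3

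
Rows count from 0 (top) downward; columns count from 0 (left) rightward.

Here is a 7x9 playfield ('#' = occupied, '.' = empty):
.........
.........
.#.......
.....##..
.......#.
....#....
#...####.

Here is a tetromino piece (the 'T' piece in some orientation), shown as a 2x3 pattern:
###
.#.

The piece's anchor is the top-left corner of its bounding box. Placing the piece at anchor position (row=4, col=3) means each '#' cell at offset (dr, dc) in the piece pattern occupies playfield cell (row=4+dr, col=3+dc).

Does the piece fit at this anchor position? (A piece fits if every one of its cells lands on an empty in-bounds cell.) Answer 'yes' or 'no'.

Check each piece cell at anchor (4, 3):
  offset (0,0) -> (4,3): empty -> OK
  offset (0,1) -> (4,4): empty -> OK
  offset (0,2) -> (4,5): empty -> OK
  offset (1,1) -> (5,4): occupied ('#') -> FAIL
All cells valid: no

Answer: no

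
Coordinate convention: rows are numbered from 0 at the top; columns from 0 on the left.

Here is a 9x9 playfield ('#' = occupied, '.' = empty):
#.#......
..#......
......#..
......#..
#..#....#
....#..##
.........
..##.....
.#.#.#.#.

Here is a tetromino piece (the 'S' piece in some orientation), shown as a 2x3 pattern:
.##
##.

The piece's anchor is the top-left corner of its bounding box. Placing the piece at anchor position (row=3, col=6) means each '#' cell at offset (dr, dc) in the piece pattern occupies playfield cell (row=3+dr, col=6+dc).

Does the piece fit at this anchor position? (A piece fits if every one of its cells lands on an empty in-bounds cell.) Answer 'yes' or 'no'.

Answer: yes

Derivation:
Check each piece cell at anchor (3, 6):
  offset (0,1) -> (3,7): empty -> OK
  offset (0,2) -> (3,8): empty -> OK
  offset (1,0) -> (4,6): empty -> OK
  offset (1,1) -> (4,7): empty -> OK
All cells valid: yes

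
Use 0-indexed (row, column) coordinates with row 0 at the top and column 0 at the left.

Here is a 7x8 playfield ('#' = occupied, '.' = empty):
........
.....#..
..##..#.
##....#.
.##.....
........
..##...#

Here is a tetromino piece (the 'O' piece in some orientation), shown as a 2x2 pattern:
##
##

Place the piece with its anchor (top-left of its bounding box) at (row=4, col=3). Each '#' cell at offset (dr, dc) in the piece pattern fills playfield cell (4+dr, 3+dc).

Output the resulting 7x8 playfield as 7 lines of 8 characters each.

Fill (4+0,3+0) = (4,3)
Fill (4+0,3+1) = (4,4)
Fill (4+1,3+0) = (5,3)
Fill (4+1,3+1) = (5,4)

Answer: ........
.....#..
..##..#.
##....#.
.####...
...##...
..##...#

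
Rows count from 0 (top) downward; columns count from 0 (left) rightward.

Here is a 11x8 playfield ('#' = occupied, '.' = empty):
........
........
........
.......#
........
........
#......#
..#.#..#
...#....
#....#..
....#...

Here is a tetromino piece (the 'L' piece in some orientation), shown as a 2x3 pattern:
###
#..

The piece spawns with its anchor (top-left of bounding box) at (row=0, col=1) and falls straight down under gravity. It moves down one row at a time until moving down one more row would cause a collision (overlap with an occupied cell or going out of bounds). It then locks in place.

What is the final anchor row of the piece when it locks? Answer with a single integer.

Spawn at (row=0, col=1). Try each row:
  row 0: fits
  row 1: fits
  row 2: fits
  row 3: fits
  row 4: fits
  row 5: fits
  row 6: fits
  row 7: blocked -> lock at row 6

Answer: 6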